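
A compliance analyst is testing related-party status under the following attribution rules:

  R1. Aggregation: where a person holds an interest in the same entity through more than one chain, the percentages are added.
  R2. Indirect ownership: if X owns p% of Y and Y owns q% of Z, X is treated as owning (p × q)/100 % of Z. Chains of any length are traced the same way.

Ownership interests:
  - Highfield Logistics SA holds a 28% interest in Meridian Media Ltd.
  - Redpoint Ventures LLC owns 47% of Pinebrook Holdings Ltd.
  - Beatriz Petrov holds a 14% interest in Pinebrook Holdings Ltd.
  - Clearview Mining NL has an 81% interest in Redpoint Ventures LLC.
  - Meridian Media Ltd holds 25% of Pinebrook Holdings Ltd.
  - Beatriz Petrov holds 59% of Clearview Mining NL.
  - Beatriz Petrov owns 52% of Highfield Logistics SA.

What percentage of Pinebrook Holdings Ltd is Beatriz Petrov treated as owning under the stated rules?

40.1013%

Chain via Highfield Logistics SA → Meridian Media Ltd (R2): 52% × 28% × 25% = 3.64% of Pinebrook Holdings Ltd.
Chain via Clearview Mining NL → Redpoint Ventures LLC (R2): 59% × 81% × 47% = 22.4613% of Pinebrook Holdings Ltd.
Direct interest in Pinebrook Holdings Ltd: 14%.
Aggregating (R1): 3.64% + 22.4613% + 14% = 40.1013%.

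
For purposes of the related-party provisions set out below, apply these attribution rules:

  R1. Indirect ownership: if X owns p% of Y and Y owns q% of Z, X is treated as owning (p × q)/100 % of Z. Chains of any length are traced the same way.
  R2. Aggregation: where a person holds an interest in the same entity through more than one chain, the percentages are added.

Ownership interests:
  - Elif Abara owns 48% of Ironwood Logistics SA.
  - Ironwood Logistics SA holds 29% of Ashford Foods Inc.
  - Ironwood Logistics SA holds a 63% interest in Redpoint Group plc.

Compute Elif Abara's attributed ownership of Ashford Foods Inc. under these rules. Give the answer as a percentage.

13.92%

Chain via Ironwood Logistics SA (R1): 48% × 29% = 13.92% of Ashford Foods Inc.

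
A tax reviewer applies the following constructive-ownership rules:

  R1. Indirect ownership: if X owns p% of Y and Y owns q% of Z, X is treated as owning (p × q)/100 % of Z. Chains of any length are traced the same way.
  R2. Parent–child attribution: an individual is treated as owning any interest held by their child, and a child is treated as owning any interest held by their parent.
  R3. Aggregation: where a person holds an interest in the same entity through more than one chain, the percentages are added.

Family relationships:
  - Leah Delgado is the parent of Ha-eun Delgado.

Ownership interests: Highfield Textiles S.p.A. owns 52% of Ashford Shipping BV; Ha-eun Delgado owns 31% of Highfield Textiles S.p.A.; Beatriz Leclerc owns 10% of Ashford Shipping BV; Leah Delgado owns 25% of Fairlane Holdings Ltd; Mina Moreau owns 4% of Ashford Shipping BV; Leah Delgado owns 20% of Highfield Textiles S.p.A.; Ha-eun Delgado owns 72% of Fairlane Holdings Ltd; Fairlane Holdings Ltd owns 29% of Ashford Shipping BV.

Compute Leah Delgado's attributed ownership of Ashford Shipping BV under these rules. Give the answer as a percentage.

54.65%

By parent–child attribution (R2), Leah Delgado is treated as also owning Ha-eun Delgado's interest in Fairlane Holdings Ltd, giving 25% + 72% = 97%.
By parent–child attribution (R2), Leah Delgado is treated as also owning Ha-eun Delgado's interest in Highfield Textiles S.p.A, giving 20% + 31% = 51%.
Chain via Fairlane Holdings Ltd (R1): 97% × 29% = 28.13% of Ashford Shipping BV.
Chain via Highfield Textiles S.p.A. (R1): 51% × 52% = 26.52% of Ashford Shipping BV.
Aggregating (R3): 28.13% + 26.52% = 54.65%.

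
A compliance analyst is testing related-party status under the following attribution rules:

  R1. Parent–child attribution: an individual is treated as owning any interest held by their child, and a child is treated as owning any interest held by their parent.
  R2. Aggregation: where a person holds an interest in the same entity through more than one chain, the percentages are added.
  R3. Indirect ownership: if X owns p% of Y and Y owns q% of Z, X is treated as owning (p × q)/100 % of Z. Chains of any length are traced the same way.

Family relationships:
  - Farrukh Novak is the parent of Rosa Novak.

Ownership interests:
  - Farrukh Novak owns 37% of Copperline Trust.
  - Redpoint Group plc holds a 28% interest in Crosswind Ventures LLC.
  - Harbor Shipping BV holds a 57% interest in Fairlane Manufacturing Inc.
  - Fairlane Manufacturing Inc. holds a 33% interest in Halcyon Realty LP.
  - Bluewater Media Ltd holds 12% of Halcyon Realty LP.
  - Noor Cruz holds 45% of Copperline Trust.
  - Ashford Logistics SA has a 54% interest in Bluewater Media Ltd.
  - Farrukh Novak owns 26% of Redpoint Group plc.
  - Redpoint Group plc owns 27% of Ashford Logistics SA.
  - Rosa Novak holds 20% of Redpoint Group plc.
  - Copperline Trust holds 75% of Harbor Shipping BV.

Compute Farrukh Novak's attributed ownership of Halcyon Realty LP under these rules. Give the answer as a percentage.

By parent–child attribution (R1), Farrukh Novak is treated as also owning Rosa Novak's interest in Redpoint Group plc, giving 26% + 20% = 46%.
Chain via Copperline Trust → Harbor Shipping BV → Fairlane Manufacturing Inc. (R3): 37% × 75% × 57% × 33% = 5.219775% of Halcyon Realty LP.
Chain via Redpoint Group plc → Ashford Logistics SA → Bluewater Media Ltd (R3): 46% × 27% × 54% × 12% = 0.804816% of Halcyon Realty LP.
Aggregating (R2): 5.219775% + 0.804816% = 6.024591%.

6.024591%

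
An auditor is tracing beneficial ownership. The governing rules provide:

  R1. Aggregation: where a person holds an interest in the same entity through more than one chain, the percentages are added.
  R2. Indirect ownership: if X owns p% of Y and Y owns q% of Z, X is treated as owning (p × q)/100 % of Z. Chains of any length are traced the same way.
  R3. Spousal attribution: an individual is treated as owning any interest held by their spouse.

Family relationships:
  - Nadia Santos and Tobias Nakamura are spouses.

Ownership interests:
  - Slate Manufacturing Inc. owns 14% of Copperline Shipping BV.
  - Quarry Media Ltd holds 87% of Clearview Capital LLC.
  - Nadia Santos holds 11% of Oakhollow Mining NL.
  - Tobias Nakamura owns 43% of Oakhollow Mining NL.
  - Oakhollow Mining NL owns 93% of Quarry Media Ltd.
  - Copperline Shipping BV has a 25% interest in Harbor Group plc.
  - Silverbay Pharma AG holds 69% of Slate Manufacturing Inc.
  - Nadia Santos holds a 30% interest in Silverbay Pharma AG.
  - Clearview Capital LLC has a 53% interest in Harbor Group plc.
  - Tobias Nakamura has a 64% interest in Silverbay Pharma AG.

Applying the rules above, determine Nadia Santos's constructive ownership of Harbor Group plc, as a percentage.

By spousal attribution (R3), Nadia Santos is treated as also owning Tobias Nakamura's interest in Silverbay Pharma AG, giving 30% + 64% = 94%.
By spousal attribution (R3), Nadia Santos is treated as also owning Tobias Nakamura's interest in Oakhollow Mining NL, giving 11% + 43% = 54%.
Chain via Silverbay Pharma AG → Slate Manufacturing Inc. → Copperline Shipping BV (R2): 94% × 69% × 14% × 25% = 2.2701% of Harbor Group plc.
Chain via Oakhollow Mining NL → Quarry Media Ltd → Clearview Capital LLC (R2): 54% × 93% × 87% × 53% = 23.156442% of Harbor Group plc.
Aggregating (R1): 2.2701% + 23.156442% = 25.426542%.

25.426542%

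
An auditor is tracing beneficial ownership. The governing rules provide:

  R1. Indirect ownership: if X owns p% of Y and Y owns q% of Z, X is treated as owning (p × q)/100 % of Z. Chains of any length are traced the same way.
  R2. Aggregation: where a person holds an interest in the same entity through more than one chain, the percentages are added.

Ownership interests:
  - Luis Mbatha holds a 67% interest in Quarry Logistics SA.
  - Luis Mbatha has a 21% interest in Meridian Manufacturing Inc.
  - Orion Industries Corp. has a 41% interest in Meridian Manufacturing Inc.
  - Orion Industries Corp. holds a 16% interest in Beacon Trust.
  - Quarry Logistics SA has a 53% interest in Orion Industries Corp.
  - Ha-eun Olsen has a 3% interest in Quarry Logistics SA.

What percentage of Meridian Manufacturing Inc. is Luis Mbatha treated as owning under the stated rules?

Chain via Quarry Logistics SA → Orion Industries Corp. (R1): 67% × 53% × 41% = 14.5591% of Meridian Manufacturing Inc.
Direct interest in Meridian Manufacturing Inc: 21%.
Aggregating (R2): 14.5591% + 21% = 35.5591%.

35.5591%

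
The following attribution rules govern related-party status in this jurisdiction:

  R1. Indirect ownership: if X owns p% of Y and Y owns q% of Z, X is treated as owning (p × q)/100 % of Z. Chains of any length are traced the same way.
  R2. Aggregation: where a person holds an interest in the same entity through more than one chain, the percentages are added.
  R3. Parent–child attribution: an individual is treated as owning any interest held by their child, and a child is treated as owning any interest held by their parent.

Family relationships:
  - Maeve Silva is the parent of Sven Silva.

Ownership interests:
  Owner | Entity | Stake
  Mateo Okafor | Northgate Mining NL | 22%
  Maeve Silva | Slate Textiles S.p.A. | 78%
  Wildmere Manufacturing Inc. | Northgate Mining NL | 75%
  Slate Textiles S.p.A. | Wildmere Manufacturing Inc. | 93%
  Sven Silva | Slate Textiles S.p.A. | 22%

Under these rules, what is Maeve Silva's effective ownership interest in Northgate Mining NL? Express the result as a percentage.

69.75%

By parent–child attribution (R3), Maeve Silva is treated as also owning Sven Silva's interest in Slate Textiles S.p.A, giving 78% + 22% = 100%.
Chain via Slate Textiles S.p.A. → Wildmere Manufacturing Inc. (R1): 100% × 93% × 75% = 69.75% of Northgate Mining NL.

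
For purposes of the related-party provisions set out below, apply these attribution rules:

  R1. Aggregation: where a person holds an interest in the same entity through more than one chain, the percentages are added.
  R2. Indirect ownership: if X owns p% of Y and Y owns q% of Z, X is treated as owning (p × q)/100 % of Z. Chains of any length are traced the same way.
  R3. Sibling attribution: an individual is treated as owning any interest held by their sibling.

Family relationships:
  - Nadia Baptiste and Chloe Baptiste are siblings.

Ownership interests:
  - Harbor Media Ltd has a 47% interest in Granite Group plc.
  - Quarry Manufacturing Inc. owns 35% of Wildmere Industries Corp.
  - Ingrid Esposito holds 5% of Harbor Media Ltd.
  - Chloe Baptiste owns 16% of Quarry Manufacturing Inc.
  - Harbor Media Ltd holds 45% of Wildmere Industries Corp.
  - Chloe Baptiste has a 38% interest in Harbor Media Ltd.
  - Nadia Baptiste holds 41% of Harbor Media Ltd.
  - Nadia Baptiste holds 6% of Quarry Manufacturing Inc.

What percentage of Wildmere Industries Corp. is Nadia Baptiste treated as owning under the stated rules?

43.25%

By sibling attribution (R3), Nadia Baptiste is treated as also owning Chloe Baptiste's interest in Harbor Media Ltd, giving 41% + 38% = 79%.
By sibling attribution (R3), Nadia Baptiste is treated as also owning Chloe Baptiste's interest in Quarry Manufacturing Inc, giving 6% + 16% = 22%.
Chain via Harbor Media Ltd (R2): 79% × 45% = 35.55% of Wildmere Industries Corp.
Chain via Quarry Manufacturing Inc. (R2): 22% × 35% = 7.7% of Wildmere Industries Corp.
Aggregating (R1): 35.55% + 7.7% = 43.25%.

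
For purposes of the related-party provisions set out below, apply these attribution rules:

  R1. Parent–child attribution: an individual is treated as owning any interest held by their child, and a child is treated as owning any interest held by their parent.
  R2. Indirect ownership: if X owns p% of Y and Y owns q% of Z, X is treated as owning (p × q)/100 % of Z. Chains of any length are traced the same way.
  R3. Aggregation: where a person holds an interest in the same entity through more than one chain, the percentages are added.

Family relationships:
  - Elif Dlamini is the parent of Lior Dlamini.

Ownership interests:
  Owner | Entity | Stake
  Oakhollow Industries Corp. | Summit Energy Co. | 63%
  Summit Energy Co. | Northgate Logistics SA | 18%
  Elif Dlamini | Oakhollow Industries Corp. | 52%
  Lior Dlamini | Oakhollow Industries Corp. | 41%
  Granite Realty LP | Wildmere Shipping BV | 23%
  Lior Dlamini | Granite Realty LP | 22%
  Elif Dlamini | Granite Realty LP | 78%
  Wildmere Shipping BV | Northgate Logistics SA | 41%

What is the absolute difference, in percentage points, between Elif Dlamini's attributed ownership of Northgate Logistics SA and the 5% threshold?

14.9762

By parent–child attribution (R1), Elif Dlamini is treated as also owning Lior Dlamini's interest in Oakhollow Industries Corp, giving 52% + 41% = 93%.
By parent–child attribution (R1), Elif Dlamini is treated as also owning Lior Dlamini's interest in Granite Realty LP, giving 78% + 22% = 100%.
Chain via Oakhollow Industries Corp. → Summit Energy Co. (R2): 93% × 63% × 18% = 10.5462% of Northgate Logistics SA.
Chain via Granite Realty LP → Wildmere Shipping BV (R2): 100% × 23% × 41% = 9.43% of Northgate Logistics SA.
Aggregating (R3): 10.5462% + 9.43% = 19.9762%.
19.9762% exceeds the 5% threshold by 14.9762 percentage points.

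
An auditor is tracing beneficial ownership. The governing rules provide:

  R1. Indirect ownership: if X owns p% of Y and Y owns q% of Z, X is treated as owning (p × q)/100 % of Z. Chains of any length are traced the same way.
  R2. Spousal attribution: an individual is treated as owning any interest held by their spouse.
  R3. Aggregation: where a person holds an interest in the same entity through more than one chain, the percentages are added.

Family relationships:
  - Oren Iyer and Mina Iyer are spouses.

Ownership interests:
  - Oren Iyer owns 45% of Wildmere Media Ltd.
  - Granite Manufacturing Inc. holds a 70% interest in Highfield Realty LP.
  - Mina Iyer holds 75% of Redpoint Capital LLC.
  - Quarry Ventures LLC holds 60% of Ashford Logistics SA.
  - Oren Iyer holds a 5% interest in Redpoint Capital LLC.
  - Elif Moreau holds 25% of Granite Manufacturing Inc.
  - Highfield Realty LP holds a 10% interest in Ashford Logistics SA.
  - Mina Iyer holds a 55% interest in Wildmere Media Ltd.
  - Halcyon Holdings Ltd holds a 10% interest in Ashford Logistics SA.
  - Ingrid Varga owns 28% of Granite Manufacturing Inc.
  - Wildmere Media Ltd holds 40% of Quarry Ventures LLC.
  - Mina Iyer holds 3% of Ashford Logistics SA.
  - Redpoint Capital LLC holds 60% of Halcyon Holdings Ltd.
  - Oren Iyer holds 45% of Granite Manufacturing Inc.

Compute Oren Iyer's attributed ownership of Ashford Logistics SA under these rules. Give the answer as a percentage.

34.95%

By spousal attribution (R2), Oren Iyer is treated as also owning Mina Iyer's interest in Redpoint Capital LLC, giving 5% + 75% = 80%.
By spousal attribution (R2), Oren Iyer is treated as also owning Mina Iyer's interest in Wildmere Media Ltd, giving 45% + 55% = 100%.
By spousal attribution (R2), Oren Iyer is treated as owning Mina Iyer's 3% interest in Ashford Logistics SA.
Chain via Redpoint Capital LLC → Halcyon Holdings Ltd (R1): 80% × 60% × 10% = 4.8% of Ashford Logistics SA.
Chain via Granite Manufacturing Inc. → Highfield Realty LP (R1): 45% × 70% × 10% = 3.15% of Ashford Logistics SA.
Chain via Wildmere Media Ltd → Quarry Ventures LLC (R1): 100% × 40% × 60% = 24% of Ashford Logistics SA.
Direct interest in Ashford Logistics SA: 3%.
Aggregating (R3): 4.8% + 3.15% + 24% + 3% = 34.95%.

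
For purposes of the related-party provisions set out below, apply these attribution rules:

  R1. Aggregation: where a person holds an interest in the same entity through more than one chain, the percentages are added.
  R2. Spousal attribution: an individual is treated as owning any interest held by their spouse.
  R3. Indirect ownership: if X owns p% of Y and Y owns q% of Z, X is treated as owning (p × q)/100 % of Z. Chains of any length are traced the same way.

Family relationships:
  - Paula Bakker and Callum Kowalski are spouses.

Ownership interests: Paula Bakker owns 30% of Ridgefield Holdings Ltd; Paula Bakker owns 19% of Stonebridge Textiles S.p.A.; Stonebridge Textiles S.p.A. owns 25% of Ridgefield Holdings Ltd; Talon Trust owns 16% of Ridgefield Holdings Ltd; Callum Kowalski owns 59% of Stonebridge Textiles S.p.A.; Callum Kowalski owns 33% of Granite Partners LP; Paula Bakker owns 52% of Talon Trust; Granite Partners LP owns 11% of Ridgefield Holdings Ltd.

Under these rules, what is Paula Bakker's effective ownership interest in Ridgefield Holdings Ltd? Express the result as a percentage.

61.45%

By spousal attribution (R2), Paula Bakker is treated as also owning Callum Kowalski's interest in Stonebridge Textiles S.p.A, giving 19% + 59% = 78%.
By spousal attribution (R2), Paula Bakker is treated as owning Callum Kowalski's 33% interest in Granite Partners LP.
Chain via Stonebridge Textiles S.p.A. (R3): 78% × 25% = 19.5% of Ridgefield Holdings Ltd.
Chain via Talon Trust (R3): 52% × 16% = 8.32% of Ridgefield Holdings Ltd.
Direct interest in Ridgefield Holdings Ltd: 30%.
Chain via Granite Partners LP (R3): 33% × 11% = 3.63% of Ridgefield Holdings Ltd.
Aggregating (R1): 19.5% + 8.32% + 30% + 3.63% = 61.45%.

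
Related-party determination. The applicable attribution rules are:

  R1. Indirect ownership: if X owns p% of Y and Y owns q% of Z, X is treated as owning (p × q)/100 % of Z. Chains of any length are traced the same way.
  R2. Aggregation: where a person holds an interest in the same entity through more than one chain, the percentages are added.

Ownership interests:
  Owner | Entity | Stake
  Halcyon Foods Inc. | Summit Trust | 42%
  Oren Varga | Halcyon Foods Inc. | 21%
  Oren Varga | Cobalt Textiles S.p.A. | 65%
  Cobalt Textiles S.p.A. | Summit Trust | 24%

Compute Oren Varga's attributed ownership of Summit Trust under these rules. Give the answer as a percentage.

24.42%

Chain via Halcyon Foods Inc. (R1): 21% × 42% = 8.82% of Summit Trust.
Chain via Cobalt Textiles S.p.A. (R1): 65% × 24% = 15.6% of Summit Trust.
Aggregating (R2): 8.82% + 15.6% = 24.42%.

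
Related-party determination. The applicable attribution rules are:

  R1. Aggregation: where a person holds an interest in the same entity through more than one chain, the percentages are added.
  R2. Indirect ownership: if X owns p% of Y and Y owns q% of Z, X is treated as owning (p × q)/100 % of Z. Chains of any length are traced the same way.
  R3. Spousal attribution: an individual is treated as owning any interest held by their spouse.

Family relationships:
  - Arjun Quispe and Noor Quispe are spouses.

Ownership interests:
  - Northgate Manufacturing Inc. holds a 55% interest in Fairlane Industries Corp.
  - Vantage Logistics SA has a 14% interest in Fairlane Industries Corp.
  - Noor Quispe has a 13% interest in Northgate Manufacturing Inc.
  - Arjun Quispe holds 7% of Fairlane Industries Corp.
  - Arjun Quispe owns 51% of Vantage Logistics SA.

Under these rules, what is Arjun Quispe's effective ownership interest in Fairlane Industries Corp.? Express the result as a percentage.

By spousal attribution (R3), Arjun Quispe is treated as owning Noor Quispe's 13% interest in Northgate Manufacturing Inc.
Chain via Vantage Logistics SA (R2): 51% × 14% = 7.14% of Fairlane Industries Corp.
Direct interest in Fairlane Industries Corp: 7%.
Chain via Northgate Manufacturing Inc. (R2): 13% × 55% = 7.15% of Fairlane Industries Corp.
Aggregating (R1): 7.14% + 7% + 7.15% = 21.29%.

21.29%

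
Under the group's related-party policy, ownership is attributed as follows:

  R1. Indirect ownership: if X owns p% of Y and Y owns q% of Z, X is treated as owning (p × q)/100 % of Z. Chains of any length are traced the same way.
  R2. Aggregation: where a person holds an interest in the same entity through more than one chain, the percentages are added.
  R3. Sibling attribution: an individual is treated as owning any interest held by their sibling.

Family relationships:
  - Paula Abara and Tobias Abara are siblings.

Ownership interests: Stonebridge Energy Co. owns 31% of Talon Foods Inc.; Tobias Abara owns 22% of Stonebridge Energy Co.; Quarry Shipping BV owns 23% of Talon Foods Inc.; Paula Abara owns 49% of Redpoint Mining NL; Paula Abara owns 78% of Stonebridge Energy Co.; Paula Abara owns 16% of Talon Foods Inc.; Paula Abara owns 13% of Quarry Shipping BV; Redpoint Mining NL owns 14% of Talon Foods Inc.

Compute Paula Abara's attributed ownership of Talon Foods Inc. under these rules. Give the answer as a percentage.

56.85%

By sibling attribution (R3), Paula Abara is treated as also owning Tobias Abara's interest in Stonebridge Energy Co, giving 78% + 22% = 100%.
Chain via Stonebridge Energy Co. (R1): 100% × 31% = 31% of Talon Foods Inc.
Chain via Quarry Shipping BV (R1): 13% × 23% = 2.99% of Talon Foods Inc.
Chain via Redpoint Mining NL (R1): 49% × 14% = 6.86% of Talon Foods Inc.
Direct interest in Talon Foods Inc: 16%.
Aggregating (R2): 31% + 2.99% + 6.86% + 16% = 56.85%.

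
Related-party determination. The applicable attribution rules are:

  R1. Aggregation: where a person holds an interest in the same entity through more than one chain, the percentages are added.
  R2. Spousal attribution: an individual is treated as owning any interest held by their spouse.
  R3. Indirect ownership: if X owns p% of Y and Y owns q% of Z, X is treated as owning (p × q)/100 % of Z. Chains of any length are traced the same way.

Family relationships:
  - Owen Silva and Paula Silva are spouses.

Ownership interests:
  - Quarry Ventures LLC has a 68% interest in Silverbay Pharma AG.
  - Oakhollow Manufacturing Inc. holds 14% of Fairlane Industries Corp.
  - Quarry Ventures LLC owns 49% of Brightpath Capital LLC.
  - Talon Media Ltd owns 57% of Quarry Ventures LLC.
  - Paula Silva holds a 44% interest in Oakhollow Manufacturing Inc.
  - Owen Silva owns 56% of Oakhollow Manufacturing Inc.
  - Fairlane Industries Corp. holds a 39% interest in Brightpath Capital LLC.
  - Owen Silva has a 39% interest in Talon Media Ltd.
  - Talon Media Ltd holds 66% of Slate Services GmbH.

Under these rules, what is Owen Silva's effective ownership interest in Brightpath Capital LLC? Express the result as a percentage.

16.3527%

By spousal attribution (R2), Owen Silva is treated as also owning Paula Silva's interest in Oakhollow Manufacturing Inc, giving 56% + 44% = 100%.
Chain via Oakhollow Manufacturing Inc. → Fairlane Industries Corp. (R3): 100% × 14% × 39% = 5.46% of Brightpath Capital LLC.
Chain via Talon Media Ltd → Quarry Ventures LLC (R3): 39% × 57% × 49% = 10.8927% of Brightpath Capital LLC.
Aggregating (R1): 5.46% + 10.8927% = 16.3527%.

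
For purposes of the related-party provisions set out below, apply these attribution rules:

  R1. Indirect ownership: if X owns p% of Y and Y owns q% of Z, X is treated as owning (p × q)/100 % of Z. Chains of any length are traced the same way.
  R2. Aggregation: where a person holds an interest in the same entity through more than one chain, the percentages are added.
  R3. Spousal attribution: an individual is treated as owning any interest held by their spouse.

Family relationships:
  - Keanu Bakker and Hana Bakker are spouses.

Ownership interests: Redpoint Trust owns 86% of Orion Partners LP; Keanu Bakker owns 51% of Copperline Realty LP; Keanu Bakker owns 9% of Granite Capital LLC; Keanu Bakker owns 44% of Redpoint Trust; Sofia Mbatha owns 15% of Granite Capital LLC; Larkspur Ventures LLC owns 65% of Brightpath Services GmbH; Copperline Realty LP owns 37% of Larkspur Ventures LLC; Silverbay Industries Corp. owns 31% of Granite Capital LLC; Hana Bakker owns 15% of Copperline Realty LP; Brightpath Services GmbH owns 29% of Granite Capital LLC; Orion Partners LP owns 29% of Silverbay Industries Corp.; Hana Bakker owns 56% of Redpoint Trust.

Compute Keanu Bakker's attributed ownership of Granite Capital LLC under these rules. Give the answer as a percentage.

By spousal attribution (R3), Keanu Bakker is treated as also owning Hana Bakker's interest in Redpoint Trust, giving 44% + 56% = 100%.
By spousal attribution (R3), Keanu Bakker is treated as also owning Hana Bakker's interest in Copperline Realty LP, giving 51% + 15% = 66%.
Chain via Redpoint Trust → Orion Partners LP → Silverbay Industries Corp. (R1): 100% × 86% × 29% × 31% = 7.7314% of Granite Capital LLC.
Chain via Copperline Realty LP → Larkspur Ventures LLC → Brightpath Services GmbH (R1): 66% × 37% × 65% × 29% = 4.60317% of Granite Capital LLC.
Direct interest in Granite Capital LLC: 9%.
Aggregating (R2): 7.7314% + 4.60317% + 9% = 21.33457%.

21.33457%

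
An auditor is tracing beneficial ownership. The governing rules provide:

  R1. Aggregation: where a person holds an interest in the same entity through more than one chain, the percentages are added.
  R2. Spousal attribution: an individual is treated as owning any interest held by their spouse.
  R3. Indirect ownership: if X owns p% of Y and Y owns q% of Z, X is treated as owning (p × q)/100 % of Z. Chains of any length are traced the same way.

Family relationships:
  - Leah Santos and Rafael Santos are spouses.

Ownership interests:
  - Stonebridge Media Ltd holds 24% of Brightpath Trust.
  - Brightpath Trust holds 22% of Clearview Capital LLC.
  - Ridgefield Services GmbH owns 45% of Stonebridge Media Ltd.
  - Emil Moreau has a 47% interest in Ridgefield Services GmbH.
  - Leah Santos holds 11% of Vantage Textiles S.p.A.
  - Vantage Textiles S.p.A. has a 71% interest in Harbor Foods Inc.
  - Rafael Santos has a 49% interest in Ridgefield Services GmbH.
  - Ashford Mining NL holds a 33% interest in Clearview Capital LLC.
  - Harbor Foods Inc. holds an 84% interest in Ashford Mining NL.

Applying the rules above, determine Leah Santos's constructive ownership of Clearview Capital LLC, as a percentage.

3.329172%

By spousal attribution (R2), Leah Santos is treated as owning Rafael Santos's 49% interest in Ridgefield Services GmbH.
Chain via Vantage Textiles S.p.A. → Harbor Foods Inc. → Ashford Mining NL (R3): 11% × 71% × 84% × 33% = 2.164932% of Clearview Capital LLC.
Chain via Ridgefield Services GmbH → Stonebridge Media Ltd → Brightpath Trust (R3): 49% × 45% × 24% × 22% = 1.16424% of Clearview Capital LLC.
Aggregating (R1): 2.164932% + 1.16424% = 3.329172%.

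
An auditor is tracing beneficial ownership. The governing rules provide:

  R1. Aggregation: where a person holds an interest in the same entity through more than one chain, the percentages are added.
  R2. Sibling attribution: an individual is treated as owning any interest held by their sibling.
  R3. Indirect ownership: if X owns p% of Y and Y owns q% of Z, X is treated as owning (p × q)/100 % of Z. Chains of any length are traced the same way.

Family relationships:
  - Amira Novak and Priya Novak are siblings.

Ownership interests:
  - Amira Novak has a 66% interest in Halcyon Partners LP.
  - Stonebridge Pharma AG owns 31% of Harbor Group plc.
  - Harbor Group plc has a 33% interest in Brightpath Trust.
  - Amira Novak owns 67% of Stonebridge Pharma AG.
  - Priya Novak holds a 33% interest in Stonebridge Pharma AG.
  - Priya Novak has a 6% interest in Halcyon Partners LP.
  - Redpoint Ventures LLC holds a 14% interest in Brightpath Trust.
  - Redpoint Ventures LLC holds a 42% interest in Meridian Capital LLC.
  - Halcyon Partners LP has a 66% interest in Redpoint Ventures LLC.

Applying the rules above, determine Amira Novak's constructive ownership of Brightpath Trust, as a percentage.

By sibling attribution (R2), Amira Novak is treated as also owning Priya Novak's interest in Stonebridge Pharma AG, giving 67% + 33% = 100%.
By sibling attribution (R2), Amira Novak is treated as also owning Priya Novak's interest in Halcyon Partners LP, giving 66% + 6% = 72%.
Chain via Stonebridge Pharma AG → Harbor Group plc (R3): 100% × 31% × 33% = 10.23% of Brightpath Trust.
Chain via Halcyon Partners LP → Redpoint Ventures LLC (R3): 72% × 66% × 14% = 6.6528% of Brightpath Trust.
Aggregating (R1): 10.23% + 6.6528% = 16.8828%.

16.8828%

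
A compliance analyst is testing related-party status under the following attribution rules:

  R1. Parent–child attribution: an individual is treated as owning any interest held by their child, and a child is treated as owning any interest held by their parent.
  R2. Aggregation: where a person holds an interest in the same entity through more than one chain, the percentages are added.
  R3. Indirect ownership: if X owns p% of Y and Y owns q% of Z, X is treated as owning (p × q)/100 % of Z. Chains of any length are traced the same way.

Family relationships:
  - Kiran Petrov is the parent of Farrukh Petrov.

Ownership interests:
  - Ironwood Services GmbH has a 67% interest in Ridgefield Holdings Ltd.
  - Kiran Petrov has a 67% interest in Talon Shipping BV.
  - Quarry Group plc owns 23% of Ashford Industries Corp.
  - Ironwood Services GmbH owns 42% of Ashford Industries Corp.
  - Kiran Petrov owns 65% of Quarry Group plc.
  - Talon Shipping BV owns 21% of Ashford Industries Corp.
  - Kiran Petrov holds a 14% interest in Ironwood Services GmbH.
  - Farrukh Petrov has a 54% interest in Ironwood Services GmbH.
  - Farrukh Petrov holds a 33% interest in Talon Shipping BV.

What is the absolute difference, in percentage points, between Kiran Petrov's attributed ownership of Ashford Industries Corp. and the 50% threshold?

By parent–child attribution (R1), Kiran Petrov is treated as also owning Farrukh Petrov's interest in Talon Shipping BV, giving 67% + 33% = 100%.
By parent–child attribution (R1), Kiran Petrov is treated as also owning Farrukh Petrov's interest in Ironwood Services GmbH, giving 14% + 54% = 68%.
Chain via Quarry Group plc (R3): 65% × 23% = 14.95% of Ashford Industries Corp.
Chain via Talon Shipping BV (R3): 100% × 21% = 21% of Ashford Industries Corp.
Chain via Ironwood Services GmbH (R3): 68% × 42% = 28.56% of Ashford Industries Corp.
Aggregating (R2): 14.95% + 21% + 28.56% = 64.51%.
64.51% exceeds the 50% threshold by 14.51 percentage points.

14.51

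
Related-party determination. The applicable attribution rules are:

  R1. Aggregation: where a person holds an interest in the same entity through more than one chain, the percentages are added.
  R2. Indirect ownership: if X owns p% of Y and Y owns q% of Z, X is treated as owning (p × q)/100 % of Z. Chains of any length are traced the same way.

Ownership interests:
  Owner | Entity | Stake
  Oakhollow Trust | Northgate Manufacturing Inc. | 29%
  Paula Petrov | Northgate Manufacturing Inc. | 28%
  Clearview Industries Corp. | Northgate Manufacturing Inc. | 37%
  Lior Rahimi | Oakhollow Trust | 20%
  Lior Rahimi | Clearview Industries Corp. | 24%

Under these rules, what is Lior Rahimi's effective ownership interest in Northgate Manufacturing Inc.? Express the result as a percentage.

Chain via Clearview Industries Corp. (R2): 24% × 37% = 8.88% of Northgate Manufacturing Inc.
Chain via Oakhollow Trust (R2): 20% × 29% = 5.8% of Northgate Manufacturing Inc.
Aggregating (R1): 8.88% + 5.8% = 14.68%.

14.68%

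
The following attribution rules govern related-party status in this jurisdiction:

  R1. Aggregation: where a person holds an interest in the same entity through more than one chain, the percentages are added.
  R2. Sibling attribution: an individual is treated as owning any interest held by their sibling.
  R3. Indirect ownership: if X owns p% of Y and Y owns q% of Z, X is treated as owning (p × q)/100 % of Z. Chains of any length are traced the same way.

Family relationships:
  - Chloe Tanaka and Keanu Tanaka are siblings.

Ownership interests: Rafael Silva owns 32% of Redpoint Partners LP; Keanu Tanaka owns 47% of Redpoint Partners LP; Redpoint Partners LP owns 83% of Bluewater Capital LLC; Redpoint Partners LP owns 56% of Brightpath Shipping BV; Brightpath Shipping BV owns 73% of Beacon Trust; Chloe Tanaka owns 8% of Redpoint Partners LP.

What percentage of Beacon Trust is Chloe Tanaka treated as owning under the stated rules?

By sibling attribution (R2), Chloe Tanaka is treated as also owning Keanu Tanaka's interest in Redpoint Partners LP, giving 8% + 47% = 55%.
Chain via Redpoint Partners LP → Brightpath Shipping BV (R3): 55% × 56% × 73% = 22.484% of Beacon Trust.

22.484%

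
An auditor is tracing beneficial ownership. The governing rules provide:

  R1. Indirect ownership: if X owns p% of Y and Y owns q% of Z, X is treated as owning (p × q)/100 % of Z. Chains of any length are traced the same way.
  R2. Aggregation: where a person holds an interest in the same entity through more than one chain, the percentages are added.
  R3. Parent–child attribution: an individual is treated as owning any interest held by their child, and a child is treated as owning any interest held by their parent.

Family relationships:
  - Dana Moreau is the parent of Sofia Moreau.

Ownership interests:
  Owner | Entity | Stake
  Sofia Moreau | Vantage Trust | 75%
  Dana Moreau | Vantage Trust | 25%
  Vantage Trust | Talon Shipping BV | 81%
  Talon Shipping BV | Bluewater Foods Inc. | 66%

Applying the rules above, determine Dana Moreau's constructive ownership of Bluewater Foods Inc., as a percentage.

53.46%

By parent–child attribution (R3), Dana Moreau is treated as also owning Sofia Moreau's interest in Vantage Trust, giving 25% + 75% = 100%.
Chain via Vantage Trust → Talon Shipping BV (R1): 100% × 81% × 66% = 53.46% of Bluewater Foods Inc.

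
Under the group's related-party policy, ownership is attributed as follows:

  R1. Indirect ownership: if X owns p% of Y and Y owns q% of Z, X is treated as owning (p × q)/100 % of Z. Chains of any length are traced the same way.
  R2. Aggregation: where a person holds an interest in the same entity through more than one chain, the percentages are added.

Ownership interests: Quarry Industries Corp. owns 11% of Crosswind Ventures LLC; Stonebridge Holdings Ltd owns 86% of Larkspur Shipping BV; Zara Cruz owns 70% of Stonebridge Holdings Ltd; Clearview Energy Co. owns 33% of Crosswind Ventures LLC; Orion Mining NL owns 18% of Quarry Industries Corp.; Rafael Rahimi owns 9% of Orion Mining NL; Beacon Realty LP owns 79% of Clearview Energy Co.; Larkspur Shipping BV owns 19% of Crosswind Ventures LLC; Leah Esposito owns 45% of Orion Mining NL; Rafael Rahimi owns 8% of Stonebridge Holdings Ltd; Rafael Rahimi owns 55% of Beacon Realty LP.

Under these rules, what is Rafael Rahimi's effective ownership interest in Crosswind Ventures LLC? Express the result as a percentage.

Chain via Orion Mining NL → Quarry Industries Corp. (R1): 9% × 18% × 11% = 0.1782% of Crosswind Ventures LLC.
Chain via Beacon Realty LP → Clearview Energy Co. (R1): 55% × 79% × 33% = 14.3385% of Crosswind Ventures LLC.
Chain via Stonebridge Holdings Ltd → Larkspur Shipping BV (R1): 8% × 86% × 19% = 1.3072% of Crosswind Ventures LLC.
Aggregating (R2): 0.1782% + 14.3385% + 1.3072% = 15.8239%.

15.8239%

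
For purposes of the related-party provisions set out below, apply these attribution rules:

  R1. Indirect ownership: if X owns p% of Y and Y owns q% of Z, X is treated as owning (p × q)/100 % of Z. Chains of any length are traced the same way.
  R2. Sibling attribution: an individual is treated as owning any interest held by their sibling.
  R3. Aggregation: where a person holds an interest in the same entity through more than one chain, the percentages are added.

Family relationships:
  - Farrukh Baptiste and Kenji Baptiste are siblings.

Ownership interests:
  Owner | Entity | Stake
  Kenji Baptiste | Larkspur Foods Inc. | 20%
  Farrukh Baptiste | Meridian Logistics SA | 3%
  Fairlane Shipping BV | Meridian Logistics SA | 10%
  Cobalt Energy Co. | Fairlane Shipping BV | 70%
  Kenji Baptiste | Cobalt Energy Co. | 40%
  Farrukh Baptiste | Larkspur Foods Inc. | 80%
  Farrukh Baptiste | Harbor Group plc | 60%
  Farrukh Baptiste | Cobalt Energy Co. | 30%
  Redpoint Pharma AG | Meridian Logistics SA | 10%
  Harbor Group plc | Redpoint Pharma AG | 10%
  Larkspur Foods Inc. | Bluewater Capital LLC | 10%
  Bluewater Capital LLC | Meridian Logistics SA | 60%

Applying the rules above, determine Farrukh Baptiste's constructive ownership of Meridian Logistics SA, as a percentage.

By sibling attribution (R2), Farrukh Baptiste is treated as also owning Kenji Baptiste's interest in Cobalt Energy Co, giving 30% + 40% = 70%.
By sibling attribution (R2), Farrukh Baptiste is treated as also owning Kenji Baptiste's interest in Larkspur Foods Inc, giving 80% + 20% = 100%.
Chain via Cobalt Energy Co. → Fairlane Shipping BV (R1): 70% × 70% × 10% = 4.9% of Meridian Logistics SA.
Chain via Larkspur Foods Inc. → Bluewater Capital LLC (R1): 100% × 10% × 60% = 6% of Meridian Logistics SA.
Chain via Harbor Group plc → Redpoint Pharma AG (R1): 60% × 10% × 10% = 0.6% of Meridian Logistics SA.
Direct interest in Meridian Logistics SA: 3%.
Aggregating (R3): 4.9% + 6% + 0.6% + 3% = 14.5%.

14.5%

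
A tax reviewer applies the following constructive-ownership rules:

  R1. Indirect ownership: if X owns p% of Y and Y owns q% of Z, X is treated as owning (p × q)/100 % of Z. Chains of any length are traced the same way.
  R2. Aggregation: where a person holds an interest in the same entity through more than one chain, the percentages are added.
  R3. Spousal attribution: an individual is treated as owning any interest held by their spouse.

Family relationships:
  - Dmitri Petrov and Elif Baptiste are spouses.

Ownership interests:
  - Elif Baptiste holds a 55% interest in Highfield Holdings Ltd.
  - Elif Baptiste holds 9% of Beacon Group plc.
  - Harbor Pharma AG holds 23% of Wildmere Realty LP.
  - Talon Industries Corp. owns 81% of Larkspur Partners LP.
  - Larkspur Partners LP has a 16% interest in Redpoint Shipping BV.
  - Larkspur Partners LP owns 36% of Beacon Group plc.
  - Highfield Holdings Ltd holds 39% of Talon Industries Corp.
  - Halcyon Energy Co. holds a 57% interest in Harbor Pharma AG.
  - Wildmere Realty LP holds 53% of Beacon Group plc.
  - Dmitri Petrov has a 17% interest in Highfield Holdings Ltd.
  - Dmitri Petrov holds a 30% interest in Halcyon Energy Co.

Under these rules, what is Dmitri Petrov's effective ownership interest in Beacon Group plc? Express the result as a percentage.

By spousal attribution (R3), Dmitri Petrov is treated as also owning Elif Baptiste's interest in Highfield Holdings Ltd, giving 17% + 55% = 72%.
By spousal attribution (R3), Dmitri Petrov is treated as owning Elif Baptiste's 9% interest in Beacon Group plc.
Chain via Highfield Holdings Ltd → Talon Industries Corp. → Larkspur Partners LP (R1): 72% × 39% × 81% × 36% = 8.188128% of Beacon Group plc.
Chain via Halcyon Energy Co. → Harbor Pharma AG → Wildmere Realty LP (R1): 30% × 57% × 23% × 53% = 2.08449% of Beacon Group plc.
Direct interest in Beacon Group plc: 9%.
Aggregating (R2): 8.188128% + 2.08449% + 9% = 19.272618%.

19.272618%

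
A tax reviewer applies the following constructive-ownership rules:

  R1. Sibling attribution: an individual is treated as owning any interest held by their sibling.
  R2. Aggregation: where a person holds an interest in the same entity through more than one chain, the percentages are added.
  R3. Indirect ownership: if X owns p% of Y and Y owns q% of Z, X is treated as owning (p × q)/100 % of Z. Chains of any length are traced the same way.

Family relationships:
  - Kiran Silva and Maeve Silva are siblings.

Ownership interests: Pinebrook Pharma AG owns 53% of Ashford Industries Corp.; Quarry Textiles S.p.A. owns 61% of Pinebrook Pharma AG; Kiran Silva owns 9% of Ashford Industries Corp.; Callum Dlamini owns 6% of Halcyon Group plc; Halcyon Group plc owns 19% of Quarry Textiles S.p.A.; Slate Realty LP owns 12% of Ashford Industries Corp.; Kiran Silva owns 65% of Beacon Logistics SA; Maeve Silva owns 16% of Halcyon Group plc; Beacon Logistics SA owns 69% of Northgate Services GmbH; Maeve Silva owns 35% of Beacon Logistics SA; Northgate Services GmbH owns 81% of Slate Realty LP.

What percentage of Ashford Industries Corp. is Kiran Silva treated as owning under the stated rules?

16.689632%

By sibling attribution (R1), Kiran Silva is treated as also owning Maeve Silva's interest in Beacon Logistics SA, giving 65% + 35% = 100%.
By sibling attribution (R1), Kiran Silva is treated as owning Maeve Silva's 16% interest in Halcyon Group plc.
Chain via Beacon Logistics SA → Northgate Services GmbH → Slate Realty LP (R3): 100% × 69% × 81% × 12% = 6.7068% of Ashford Industries Corp.
Direct interest in Ashford Industries Corp: 9%.
Chain via Halcyon Group plc → Quarry Textiles S.p.A. → Pinebrook Pharma AG (R3): 16% × 19% × 61% × 53% = 0.982832% of Ashford Industries Corp.
Aggregating (R2): 6.7068% + 9% + 0.982832% = 16.689632%.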